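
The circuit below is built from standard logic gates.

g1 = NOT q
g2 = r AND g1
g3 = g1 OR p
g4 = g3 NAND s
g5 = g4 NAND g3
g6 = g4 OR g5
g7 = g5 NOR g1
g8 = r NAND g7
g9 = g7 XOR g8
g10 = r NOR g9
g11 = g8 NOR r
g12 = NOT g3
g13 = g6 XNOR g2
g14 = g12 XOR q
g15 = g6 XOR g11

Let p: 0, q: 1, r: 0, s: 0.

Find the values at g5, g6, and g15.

g1 = NOT q = NOT 1 = 0
g3 = g1 OR p = 0 OR 0 = 0
g4 = g3 NAND s = 0 NAND 0 = 1
g5 = g4 NAND g3 = 1 NAND 0 = 1
g6 = g4 OR g5 = 1 OR 1 = 1
g7 = g5 NOR g1 = 1 NOR 0 = 0
g8 = r NAND g7 = 0 NAND 0 = 1
g11 = g8 NOR r = 1 NOR 0 = 0
g15 = g6 XOR g11 = 1 XOR 0 = 1

g5 = 1, g6 = 1, g15 = 1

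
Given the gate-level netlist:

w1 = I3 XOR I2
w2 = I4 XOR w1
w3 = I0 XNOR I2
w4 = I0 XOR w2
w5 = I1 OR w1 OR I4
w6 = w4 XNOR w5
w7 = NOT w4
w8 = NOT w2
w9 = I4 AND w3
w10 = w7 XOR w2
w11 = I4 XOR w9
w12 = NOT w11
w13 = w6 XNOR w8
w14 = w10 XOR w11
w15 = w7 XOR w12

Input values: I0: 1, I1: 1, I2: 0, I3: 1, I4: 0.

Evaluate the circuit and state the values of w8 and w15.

w1 = I3 XOR I2 = 1 XOR 0 = 1
w2 = I4 XOR w1 = 0 XOR 1 = 1
w3 = I0 XNOR I2 = 1 XNOR 0 = 0
w4 = I0 XOR w2 = 1 XOR 1 = 0
w7 = NOT w4 = NOT 0 = 1
w8 = NOT w2 = NOT 1 = 0
w9 = I4 AND w3 = 0 AND 0 = 0
w11 = I4 XOR w9 = 0 XOR 0 = 0
w12 = NOT w11 = NOT 0 = 1
w15 = w7 XOR w12 = 1 XOR 1 = 0

w8 = 0  w15 = 0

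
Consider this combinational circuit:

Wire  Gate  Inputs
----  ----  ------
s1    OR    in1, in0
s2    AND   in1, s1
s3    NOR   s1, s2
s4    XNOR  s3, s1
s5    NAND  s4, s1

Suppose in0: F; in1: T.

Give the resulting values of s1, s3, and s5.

s1 = in1 OR in0 = T OR F = T
s2 = in1 AND s1 = T AND T = T
s3 = s1 NOR s2 = T NOR T = F
s4 = s3 XNOR s1 = F XNOR T = F
s5 = s4 NAND s1 = F NAND T = T

s1 = T, s3 = F, s5 = T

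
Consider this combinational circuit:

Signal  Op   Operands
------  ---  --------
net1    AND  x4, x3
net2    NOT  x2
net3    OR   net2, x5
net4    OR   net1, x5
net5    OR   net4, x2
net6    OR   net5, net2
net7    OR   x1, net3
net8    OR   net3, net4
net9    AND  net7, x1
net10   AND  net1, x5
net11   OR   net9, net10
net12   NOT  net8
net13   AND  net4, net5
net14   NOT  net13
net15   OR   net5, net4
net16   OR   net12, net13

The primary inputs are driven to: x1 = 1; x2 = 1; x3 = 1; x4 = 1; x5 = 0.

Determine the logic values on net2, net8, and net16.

net1 = x4 AND x3 = 1 AND 1 = 1
net2 = NOT x2 = NOT 1 = 0
net3 = net2 OR x5 = 0 OR 0 = 0
net4 = net1 OR x5 = 1 OR 0 = 1
net5 = net4 OR x2 = 1 OR 1 = 1
net8 = net3 OR net4 = 0 OR 1 = 1
net12 = NOT net8 = NOT 1 = 0
net13 = net4 AND net5 = 1 AND 1 = 1
net16 = net12 OR net13 = 0 OR 1 = 1

net2 = 0; net8 = 1; net16 = 1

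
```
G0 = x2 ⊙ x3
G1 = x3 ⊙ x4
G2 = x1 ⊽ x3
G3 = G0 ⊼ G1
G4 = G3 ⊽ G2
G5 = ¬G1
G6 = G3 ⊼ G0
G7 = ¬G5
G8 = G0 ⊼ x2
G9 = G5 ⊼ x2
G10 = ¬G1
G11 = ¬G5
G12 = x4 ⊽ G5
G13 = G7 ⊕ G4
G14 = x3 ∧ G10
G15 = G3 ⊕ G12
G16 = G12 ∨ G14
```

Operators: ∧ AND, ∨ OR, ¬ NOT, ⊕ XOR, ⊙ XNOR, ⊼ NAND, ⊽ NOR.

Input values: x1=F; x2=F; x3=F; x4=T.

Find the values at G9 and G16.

G1 = x3 XNOR x4 = F XNOR T = F
G5 = NOT G1 = NOT F = T
G9 = G5 NAND x2 = T NAND F = T
G10 = NOT G1 = NOT F = T
G12 = x4 NOR G5 = T NOR T = F
G14 = x3 AND G10 = F AND T = F
G16 = G12 OR G14 = F OR F = F

G9 = T; G16 = F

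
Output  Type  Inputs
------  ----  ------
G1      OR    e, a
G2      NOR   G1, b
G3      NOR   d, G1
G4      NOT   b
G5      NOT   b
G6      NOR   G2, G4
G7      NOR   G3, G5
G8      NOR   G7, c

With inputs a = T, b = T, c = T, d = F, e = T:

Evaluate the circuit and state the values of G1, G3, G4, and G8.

G1 = T, G3 = F, G4 = F, G8 = F

G1 = e OR a = T OR T = T
G3 = d NOR G1 = F NOR T = F
G4 = NOT b = NOT T = F
G5 = NOT b = NOT T = F
G7 = G3 NOR G5 = F NOR F = T
G8 = G7 NOR c = T NOR T = F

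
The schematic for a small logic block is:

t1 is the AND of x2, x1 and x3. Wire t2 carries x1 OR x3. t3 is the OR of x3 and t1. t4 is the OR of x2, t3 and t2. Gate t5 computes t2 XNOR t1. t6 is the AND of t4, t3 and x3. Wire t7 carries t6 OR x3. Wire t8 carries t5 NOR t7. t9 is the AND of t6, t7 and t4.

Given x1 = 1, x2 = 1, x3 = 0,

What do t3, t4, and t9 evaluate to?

t1 = x2 AND x1 AND x3 = 1 AND 1 AND 0 = 0
t2 = x1 OR x3 = 1 OR 0 = 1
t3 = x3 OR t1 = 0 OR 0 = 0
t4 = x2 OR t3 OR t2 = 1 OR 0 OR 1 = 1
t6 = t4 AND t3 AND x3 = 1 AND 0 AND 0 = 0
t7 = t6 OR x3 = 0 OR 0 = 0
t9 = t6 AND t7 AND t4 = 0 AND 0 AND 1 = 0

t3 = 0, t4 = 1, t9 = 0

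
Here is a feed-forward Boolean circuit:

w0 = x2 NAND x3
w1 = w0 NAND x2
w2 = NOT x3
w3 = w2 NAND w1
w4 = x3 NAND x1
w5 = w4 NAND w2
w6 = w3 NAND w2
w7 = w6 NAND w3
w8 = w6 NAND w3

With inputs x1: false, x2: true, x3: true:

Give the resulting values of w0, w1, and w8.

w0 = x2 NAND x3 = true NAND true = false
w1 = w0 NAND x2 = false NAND true = true
w2 = NOT x3 = NOT true = false
w3 = w2 NAND w1 = false NAND true = true
w6 = w3 NAND w2 = true NAND false = true
w8 = w6 NAND w3 = true NAND true = false

w0 = false; w1 = true; w8 = false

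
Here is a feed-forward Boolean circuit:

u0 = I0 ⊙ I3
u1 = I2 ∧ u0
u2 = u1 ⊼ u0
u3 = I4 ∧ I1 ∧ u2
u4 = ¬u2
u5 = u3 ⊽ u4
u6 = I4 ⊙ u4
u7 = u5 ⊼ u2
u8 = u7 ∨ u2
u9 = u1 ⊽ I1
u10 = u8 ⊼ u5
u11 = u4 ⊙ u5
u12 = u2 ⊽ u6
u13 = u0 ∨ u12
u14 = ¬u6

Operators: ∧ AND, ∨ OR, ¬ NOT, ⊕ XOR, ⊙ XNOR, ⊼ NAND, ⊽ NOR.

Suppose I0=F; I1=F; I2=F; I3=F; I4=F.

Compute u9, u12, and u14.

u0 = I0 XNOR I3 = F XNOR F = T
u1 = I2 AND u0 = F AND T = F
u2 = u1 NAND u0 = F NAND T = T
u4 = NOT u2 = NOT T = F
u6 = I4 XNOR u4 = F XNOR F = T
u9 = u1 NOR I1 = F NOR F = T
u12 = u2 NOR u6 = T NOR T = F
u14 = NOT u6 = NOT T = F

u9 = T, u12 = F, u14 = F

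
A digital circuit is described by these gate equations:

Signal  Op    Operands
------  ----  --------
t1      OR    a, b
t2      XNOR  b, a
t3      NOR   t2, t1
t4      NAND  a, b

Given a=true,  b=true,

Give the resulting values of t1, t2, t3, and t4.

t1 = a OR b = true OR true = true
t2 = b XNOR a = true XNOR true = true
t3 = t2 NOR t1 = true NOR true = false
t4 = a NAND b = true NAND true = false

t1 = true; t2 = true; t3 = false; t4 = false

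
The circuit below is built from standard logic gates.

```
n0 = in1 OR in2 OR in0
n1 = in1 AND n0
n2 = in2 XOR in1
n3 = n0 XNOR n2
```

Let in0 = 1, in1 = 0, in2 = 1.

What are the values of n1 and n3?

n1 = 0, n3 = 1

n0 = in1 OR in2 OR in0 = 0 OR 1 OR 1 = 1
n1 = in1 AND n0 = 0 AND 1 = 0
n2 = in2 XOR in1 = 1 XOR 0 = 1
n3 = n0 XNOR n2 = 1 XNOR 1 = 1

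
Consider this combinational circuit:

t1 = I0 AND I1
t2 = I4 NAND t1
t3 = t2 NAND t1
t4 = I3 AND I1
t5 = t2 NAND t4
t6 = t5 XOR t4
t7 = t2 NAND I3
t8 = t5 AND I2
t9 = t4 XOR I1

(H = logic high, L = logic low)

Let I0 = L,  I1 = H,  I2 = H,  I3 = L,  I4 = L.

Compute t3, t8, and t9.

t3 = H, t8 = H, t9 = H

t1 = I0 AND I1 = L AND H = L
t2 = I4 NAND t1 = L NAND L = H
t3 = t2 NAND t1 = H NAND L = H
t4 = I3 AND I1 = L AND H = L
t5 = t2 NAND t4 = H NAND L = H
t8 = t5 AND I2 = H AND H = H
t9 = t4 XOR I1 = L XOR H = H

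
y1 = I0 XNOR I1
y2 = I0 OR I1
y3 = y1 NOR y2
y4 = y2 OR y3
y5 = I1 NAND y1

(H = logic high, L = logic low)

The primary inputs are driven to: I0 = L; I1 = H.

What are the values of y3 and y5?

y3 = L, y5 = H

y1 = I0 XNOR I1 = L XNOR H = L
y2 = I0 OR I1 = L OR H = H
y3 = y1 NOR y2 = L NOR H = L
y5 = I1 NAND y1 = H NAND L = H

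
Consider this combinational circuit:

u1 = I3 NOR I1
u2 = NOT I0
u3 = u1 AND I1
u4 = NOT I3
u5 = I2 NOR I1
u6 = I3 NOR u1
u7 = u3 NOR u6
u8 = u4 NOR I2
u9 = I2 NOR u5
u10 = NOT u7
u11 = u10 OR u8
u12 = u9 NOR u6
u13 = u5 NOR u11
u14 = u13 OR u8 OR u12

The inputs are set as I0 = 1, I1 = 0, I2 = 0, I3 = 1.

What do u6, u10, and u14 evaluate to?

u6 = 0; u10 = 0; u14 = 1

u1 = I3 NOR I1 = 1 NOR 0 = 0
u3 = u1 AND I1 = 0 AND 0 = 0
u4 = NOT I3 = NOT 1 = 0
u5 = I2 NOR I1 = 0 NOR 0 = 1
u6 = I3 NOR u1 = 1 NOR 0 = 0
u7 = u3 NOR u6 = 0 NOR 0 = 1
u8 = u4 NOR I2 = 0 NOR 0 = 1
u9 = I2 NOR u5 = 0 NOR 1 = 0
u10 = NOT u7 = NOT 1 = 0
u11 = u10 OR u8 = 0 OR 1 = 1
u12 = u9 NOR u6 = 0 NOR 0 = 1
u13 = u5 NOR u11 = 1 NOR 1 = 0
u14 = u13 OR u8 OR u12 = 0 OR 1 OR 1 = 1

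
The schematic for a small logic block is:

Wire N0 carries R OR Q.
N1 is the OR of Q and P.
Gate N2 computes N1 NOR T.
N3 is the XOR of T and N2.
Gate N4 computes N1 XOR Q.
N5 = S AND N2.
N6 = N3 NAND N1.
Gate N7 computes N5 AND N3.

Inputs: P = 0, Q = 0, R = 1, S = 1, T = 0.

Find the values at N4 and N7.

N4 = 0  N7 = 1

N1 = Q OR P = 0 OR 0 = 0
N2 = N1 NOR T = 0 NOR 0 = 1
N3 = T XOR N2 = 0 XOR 1 = 1
N4 = N1 XOR Q = 0 XOR 0 = 0
N5 = S AND N2 = 1 AND 1 = 1
N7 = N5 AND N3 = 1 AND 1 = 1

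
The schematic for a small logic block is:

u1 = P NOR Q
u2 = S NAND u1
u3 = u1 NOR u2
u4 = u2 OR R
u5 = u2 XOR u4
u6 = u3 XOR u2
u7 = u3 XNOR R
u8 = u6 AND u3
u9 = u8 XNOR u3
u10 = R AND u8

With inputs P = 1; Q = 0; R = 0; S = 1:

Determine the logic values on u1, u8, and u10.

u1 = 0  u8 = 0  u10 = 0

u1 = P NOR Q = 1 NOR 0 = 0
u2 = S NAND u1 = 1 NAND 0 = 1
u3 = u1 NOR u2 = 0 NOR 1 = 0
u6 = u3 XOR u2 = 0 XOR 1 = 1
u8 = u6 AND u3 = 1 AND 0 = 0
u10 = R AND u8 = 0 AND 0 = 0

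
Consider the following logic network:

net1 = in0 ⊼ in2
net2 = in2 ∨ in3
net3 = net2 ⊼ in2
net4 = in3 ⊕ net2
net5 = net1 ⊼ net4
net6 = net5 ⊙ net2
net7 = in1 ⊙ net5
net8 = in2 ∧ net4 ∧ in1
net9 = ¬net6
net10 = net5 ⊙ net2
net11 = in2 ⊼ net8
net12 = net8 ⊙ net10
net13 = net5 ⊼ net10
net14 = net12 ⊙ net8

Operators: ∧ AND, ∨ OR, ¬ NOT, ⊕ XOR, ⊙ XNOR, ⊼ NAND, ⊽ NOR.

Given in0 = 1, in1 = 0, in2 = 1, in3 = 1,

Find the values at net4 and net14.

net4 = 0  net14 = 1

net1 = in0 NAND in2 = 1 NAND 1 = 0
net2 = in2 OR in3 = 1 OR 1 = 1
net4 = in3 XOR net2 = 1 XOR 1 = 0
net5 = net1 NAND net4 = 0 NAND 0 = 1
net8 = in2 AND net4 AND in1 = 1 AND 0 AND 0 = 0
net10 = net5 XNOR net2 = 1 XNOR 1 = 1
net12 = net8 XNOR net10 = 0 XNOR 1 = 0
net14 = net12 XNOR net8 = 0 XNOR 0 = 1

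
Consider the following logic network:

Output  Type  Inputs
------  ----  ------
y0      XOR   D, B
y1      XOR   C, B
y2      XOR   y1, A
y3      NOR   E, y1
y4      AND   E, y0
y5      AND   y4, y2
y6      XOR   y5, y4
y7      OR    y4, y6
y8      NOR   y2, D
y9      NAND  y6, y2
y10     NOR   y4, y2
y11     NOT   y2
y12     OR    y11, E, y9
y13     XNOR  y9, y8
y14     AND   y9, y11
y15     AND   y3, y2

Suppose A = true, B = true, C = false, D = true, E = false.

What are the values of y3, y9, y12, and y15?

y3 = false, y9 = true, y12 = true, y15 = false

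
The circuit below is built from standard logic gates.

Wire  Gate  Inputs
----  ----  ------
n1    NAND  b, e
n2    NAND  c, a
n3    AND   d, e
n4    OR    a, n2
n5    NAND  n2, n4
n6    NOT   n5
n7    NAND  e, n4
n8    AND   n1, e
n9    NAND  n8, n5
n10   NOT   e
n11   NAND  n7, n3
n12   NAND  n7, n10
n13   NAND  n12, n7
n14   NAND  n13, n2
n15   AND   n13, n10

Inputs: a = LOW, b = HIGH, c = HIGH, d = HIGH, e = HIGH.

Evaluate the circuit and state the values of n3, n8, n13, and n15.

n1 = b NAND e = HIGH NAND HIGH = LOW
n2 = c NAND a = HIGH NAND LOW = HIGH
n3 = d AND e = HIGH AND HIGH = HIGH
n4 = a OR n2 = LOW OR HIGH = HIGH
n7 = e NAND n4 = HIGH NAND HIGH = LOW
n8 = n1 AND e = LOW AND HIGH = LOW
n10 = NOT e = NOT HIGH = LOW
n12 = n7 NAND n10 = LOW NAND LOW = HIGH
n13 = n12 NAND n7 = HIGH NAND LOW = HIGH
n15 = n13 AND n10 = HIGH AND LOW = LOW

n3 = HIGH, n8 = LOW, n13 = HIGH, n15 = LOW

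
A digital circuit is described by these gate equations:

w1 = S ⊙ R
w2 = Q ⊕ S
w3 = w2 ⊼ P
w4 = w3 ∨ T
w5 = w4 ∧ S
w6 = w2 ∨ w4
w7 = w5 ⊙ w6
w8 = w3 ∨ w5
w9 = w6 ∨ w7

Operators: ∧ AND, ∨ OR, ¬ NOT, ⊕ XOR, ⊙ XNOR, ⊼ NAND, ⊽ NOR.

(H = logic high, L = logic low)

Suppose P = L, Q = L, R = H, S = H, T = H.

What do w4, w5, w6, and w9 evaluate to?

w4 = H, w5 = H, w6 = H, w9 = H

w2 = Q XOR S = L XOR H = H
w3 = w2 NAND P = H NAND L = H
w4 = w3 OR T = H OR H = H
w5 = w4 AND S = H AND H = H
w6 = w2 OR w4 = H OR H = H
w7 = w5 XNOR w6 = H XNOR H = H
w9 = w6 OR w7 = H OR H = H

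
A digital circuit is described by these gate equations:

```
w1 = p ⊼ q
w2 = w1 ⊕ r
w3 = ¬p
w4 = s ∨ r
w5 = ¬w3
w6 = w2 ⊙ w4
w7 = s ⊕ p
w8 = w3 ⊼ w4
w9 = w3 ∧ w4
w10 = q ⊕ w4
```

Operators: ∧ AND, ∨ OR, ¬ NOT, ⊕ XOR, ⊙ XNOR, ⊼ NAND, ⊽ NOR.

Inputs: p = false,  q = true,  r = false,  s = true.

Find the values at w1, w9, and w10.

w1 = p NAND q = false NAND true = true
w3 = NOT p = NOT false = true
w4 = s OR r = true OR false = true
w9 = w3 AND w4 = true AND true = true
w10 = q XOR w4 = true XOR true = false

w1 = true  w9 = true  w10 = false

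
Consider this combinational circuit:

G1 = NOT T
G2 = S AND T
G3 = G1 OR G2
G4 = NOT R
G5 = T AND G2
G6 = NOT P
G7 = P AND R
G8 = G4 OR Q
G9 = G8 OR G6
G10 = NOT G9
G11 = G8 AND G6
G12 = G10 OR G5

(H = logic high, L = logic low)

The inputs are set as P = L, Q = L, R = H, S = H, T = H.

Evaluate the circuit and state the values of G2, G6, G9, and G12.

G2 = H; G6 = H; G9 = H; G12 = H

G2 = S AND T = H AND H = H
G4 = NOT R = NOT H = L
G5 = T AND G2 = H AND H = H
G6 = NOT P = NOT L = H
G8 = G4 OR Q = L OR L = L
G9 = G8 OR G6 = L OR H = H
G10 = NOT G9 = NOT H = L
G12 = G10 OR G5 = L OR H = H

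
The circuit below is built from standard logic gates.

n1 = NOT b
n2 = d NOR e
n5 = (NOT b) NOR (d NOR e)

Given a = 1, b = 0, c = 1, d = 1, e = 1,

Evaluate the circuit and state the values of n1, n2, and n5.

n1 = 1, n2 = 0, n5 = 0

n1 = NOT 0 = 1
n2 = 1 NOR 1 = 0
n5 = (NOT 0) NOR (1 NOR 1) = 0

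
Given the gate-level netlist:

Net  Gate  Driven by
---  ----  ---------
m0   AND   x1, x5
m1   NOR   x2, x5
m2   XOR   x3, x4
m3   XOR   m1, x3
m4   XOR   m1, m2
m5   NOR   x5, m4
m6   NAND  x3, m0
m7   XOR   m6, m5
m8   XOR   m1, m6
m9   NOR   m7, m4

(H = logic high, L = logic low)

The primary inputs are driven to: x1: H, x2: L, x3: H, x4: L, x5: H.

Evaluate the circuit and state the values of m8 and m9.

m8 = L; m9 = L

m0 = x1 AND x5 = H AND H = H
m1 = x2 NOR x5 = L NOR H = L
m2 = x3 XOR x4 = H XOR L = H
m4 = m1 XOR m2 = L XOR H = H
m5 = x5 NOR m4 = H NOR H = L
m6 = x3 NAND m0 = H NAND H = L
m7 = m6 XOR m5 = L XOR L = L
m8 = m1 XOR m6 = L XOR L = L
m9 = m7 NOR m4 = L NOR H = L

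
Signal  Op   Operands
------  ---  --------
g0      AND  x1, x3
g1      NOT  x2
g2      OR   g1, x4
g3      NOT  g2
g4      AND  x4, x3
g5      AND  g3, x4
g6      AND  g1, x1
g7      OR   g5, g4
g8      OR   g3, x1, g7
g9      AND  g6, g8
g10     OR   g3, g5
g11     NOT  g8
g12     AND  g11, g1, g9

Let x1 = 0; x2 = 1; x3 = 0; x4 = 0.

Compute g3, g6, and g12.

g1 = NOT x2 = NOT 1 = 0
g2 = g1 OR x4 = 0 OR 0 = 0
g3 = NOT g2 = NOT 0 = 1
g4 = x4 AND x3 = 0 AND 0 = 0
g5 = g3 AND x4 = 1 AND 0 = 0
g6 = g1 AND x1 = 0 AND 0 = 0
g7 = g5 OR g4 = 0 OR 0 = 0
g8 = g3 OR x1 OR g7 = 1 OR 0 OR 0 = 1
g9 = g6 AND g8 = 0 AND 1 = 0
g11 = NOT g8 = NOT 1 = 0
g12 = g11 AND g1 AND g9 = 0 AND 0 AND 0 = 0

g3 = 1, g6 = 0, g12 = 0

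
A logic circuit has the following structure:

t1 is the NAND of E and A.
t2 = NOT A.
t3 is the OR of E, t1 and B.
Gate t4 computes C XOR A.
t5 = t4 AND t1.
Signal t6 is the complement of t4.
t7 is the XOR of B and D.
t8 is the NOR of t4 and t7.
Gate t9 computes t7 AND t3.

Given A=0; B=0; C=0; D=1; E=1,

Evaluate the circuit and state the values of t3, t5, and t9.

t1 = E NAND A = 1 NAND 0 = 1
t3 = E OR t1 OR B = 1 OR 1 OR 0 = 1
t4 = C XOR A = 0 XOR 0 = 0
t5 = t4 AND t1 = 0 AND 1 = 0
t7 = B XOR D = 0 XOR 1 = 1
t9 = t7 AND t3 = 1 AND 1 = 1

t3 = 1, t5 = 0, t9 = 1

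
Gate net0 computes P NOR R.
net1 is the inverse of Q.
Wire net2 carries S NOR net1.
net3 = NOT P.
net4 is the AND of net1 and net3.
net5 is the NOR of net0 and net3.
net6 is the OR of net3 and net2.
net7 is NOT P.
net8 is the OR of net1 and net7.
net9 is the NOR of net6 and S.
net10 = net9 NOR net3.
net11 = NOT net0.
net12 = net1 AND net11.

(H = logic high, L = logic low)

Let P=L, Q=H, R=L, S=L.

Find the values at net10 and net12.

net10 = L, net12 = L

net0 = P NOR R = L NOR L = H
net1 = NOT Q = NOT H = L
net2 = S NOR net1 = L NOR L = H
net3 = NOT P = NOT L = H
net6 = net3 OR net2 = H OR H = H
net9 = net6 NOR S = H NOR L = L
net10 = net9 NOR net3 = L NOR H = L
net11 = NOT net0 = NOT H = L
net12 = net1 AND net11 = L AND L = L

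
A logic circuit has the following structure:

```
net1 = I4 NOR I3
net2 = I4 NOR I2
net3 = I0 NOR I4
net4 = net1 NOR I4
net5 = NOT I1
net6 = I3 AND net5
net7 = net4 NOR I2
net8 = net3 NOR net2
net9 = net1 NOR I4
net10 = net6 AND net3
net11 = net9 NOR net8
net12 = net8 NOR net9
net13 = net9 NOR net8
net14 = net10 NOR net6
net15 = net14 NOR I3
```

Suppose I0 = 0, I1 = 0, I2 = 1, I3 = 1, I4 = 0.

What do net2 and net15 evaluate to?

net2 = 0  net15 = 0

net2 = I4 NOR I2 = 0 NOR 1 = 0
net3 = I0 NOR I4 = 0 NOR 0 = 1
net5 = NOT I1 = NOT 0 = 1
net6 = I3 AND net5 = 1 AND 1 = 1
net10 = net6 AND net3 = 1 AND 1 = 1
net14 = net10 NOR net6 = 1 NOR 1 = 0
net15 = net14 NOR I3 = 0 NOR 1 = 0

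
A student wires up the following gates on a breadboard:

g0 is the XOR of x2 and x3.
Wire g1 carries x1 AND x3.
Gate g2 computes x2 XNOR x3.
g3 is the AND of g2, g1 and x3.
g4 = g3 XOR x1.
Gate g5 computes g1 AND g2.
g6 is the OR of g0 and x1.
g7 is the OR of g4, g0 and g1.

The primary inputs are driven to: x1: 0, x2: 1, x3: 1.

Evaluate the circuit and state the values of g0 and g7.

g0 = x2 XOR x3 = 1 XOR 1 = 0
g1 = x1 AND x3 = 0 AND 1 = 0
g2 = x2 XNOR x3 = 1 XNOR 1 = 1
g3 = g2 AND g1 AND x3 = 1 AND 0 AND 1 = 0
g4 = g3 XOR x1 = 0 XOR 0 = 0
g7 = g4 OR g0 OR g1 = 0 OR 0 OR 0 = 0

g0 = 0, g7 = 0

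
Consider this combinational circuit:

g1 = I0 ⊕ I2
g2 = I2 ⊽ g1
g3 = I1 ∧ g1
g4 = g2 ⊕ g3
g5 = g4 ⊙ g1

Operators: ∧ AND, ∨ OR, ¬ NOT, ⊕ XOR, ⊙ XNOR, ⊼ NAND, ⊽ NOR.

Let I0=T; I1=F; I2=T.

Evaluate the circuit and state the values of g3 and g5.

g1 = I0 XOR I2 = T XOR T = F
g2 = I2 NOR g1 = T NOR F = F
g3 = I1 AND g1 = F AND F = F
g4 = g2 XOR g3 = F XOR F = F
g5 = g4 XNOR g1 = F XNOR F = T

g3 = F  g5 = T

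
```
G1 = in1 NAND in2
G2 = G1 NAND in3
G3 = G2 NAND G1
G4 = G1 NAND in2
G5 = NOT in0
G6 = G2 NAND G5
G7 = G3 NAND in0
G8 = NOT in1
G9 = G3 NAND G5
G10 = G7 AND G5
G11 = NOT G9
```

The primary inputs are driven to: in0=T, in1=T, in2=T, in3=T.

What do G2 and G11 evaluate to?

G2 = T; G11 = F

G1 = in1 NAND in2 = T NAND T = F
G2 = G1 NAND in3 = F NAND T = T
G3 = G2 NAND G1 = T NAND F = T
G5 = NOT in0 = NOT T = F
G9 = G3 NAND G5 = T NAND F = T
G11 = NOT G9 = NOT T = F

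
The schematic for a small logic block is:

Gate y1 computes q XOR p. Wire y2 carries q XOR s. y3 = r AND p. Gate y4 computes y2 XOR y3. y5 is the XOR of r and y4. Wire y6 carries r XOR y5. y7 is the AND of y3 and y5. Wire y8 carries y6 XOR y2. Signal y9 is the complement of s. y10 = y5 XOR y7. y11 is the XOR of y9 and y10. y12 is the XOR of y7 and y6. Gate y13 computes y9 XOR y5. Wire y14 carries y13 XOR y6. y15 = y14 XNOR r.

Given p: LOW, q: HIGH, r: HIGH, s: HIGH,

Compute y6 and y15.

y2 = q XOR s = HIGH XOR HIGH = LOW
y3 = r AND p = HIGH AND LOW = LOW
y4 = y2 XOR y3 = LOW XOR LOW = LOW
y5 = r XOR y4 = HIGH XOR LOW = HIGH
y6 = r XOR y5 = HIGH XOR HIGH = LOW
y9 = NOT s = NOT HIGH = LOW
y13 = y9 XOR y5 = LOW XOR HIGH = HIGH
y14 = y13 XOR y6 = HIGH XOR LOW = HIGH
y15 = y14 XNOR r = HIGH XNOR HIGH = HIGH

y6 = LOW; y15 = HIGH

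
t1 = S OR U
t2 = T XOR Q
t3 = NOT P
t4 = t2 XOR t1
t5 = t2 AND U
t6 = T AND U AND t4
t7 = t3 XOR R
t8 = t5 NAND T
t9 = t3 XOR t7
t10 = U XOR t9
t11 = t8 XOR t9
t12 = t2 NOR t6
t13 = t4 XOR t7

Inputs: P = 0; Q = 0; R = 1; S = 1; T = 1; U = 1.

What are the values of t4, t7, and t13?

t4 = 0  t7 = 0  t13 = 0

t1 = S OR U = 1 OR 1 = 1
t2 = T XOR Q = 1 XOR 0 = 1
t3 = NOT P = NOT 0 = 1
t4 = t2 XOR t1 = 1 XOR 1 = 0
t7 = t3 XOR R = 1 XOR 1 = 0
t13 = t4 XOR t7 = 0 XOR 0 = 0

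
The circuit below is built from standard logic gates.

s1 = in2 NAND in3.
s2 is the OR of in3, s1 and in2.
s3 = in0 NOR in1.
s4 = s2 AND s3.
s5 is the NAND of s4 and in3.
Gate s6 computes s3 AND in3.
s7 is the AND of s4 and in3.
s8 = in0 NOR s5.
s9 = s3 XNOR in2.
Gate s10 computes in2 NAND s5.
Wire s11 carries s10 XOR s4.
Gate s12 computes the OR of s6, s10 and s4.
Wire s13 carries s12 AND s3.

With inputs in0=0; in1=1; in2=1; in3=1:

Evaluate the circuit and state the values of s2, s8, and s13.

s2 = 1  s8 = 0  s13 = 0

s1 = in2 NAND in3 = 1 NAND 1 = 0
s2 = in3 OR s1 OR in2 = 1 OR 0 OR 1 = 1
s3 = in0 NOR in1 = 0 NOR 1 = 0
s4 = s2 AND s3 = 1 AND 0 = 0
s5 = s4 NAND in3 = 0 NAND 1 = 1
s6 = s3 AND in3 = 0 AND 1 = 0
s8 = in0 NOR s5 = 0 NOR 1 = 0
s10 = in2 NAND s5 = 1 NAND 1 = 0
s12 = s6 OR s10 OR s4 = 0 OR 0 OR 0 = 0
s13 = s12 AND s3 = 0 AND 0 = 0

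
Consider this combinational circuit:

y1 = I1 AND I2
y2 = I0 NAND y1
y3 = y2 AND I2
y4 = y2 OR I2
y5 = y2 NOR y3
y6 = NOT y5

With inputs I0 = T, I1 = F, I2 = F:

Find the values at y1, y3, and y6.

y1 = F  y3 = F  y6 = T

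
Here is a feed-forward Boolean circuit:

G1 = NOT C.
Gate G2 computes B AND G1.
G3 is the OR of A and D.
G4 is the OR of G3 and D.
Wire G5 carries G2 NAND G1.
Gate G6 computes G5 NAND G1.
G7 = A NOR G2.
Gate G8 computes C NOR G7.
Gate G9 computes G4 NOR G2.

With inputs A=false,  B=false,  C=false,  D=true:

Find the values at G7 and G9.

G7 = true, G9 = false

G1 = NOT C = NOT false = true
G2 = B AND G1 = false AND true = false
G3 = A OR D = false OR true = true
G4 = G3 OR D = true OR true = true
G7 = A NOR G2 = false NOR false = true
G9 = G4 NOR G2 = true NOR false = false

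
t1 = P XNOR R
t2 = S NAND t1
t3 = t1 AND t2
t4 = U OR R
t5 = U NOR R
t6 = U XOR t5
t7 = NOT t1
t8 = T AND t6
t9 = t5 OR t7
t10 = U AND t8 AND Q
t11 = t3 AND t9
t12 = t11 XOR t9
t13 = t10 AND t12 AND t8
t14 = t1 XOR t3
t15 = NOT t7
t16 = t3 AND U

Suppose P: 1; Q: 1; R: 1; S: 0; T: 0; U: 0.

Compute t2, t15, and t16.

t1 = P XNOR R = 1 XNOR 1 = 1
t2 = S NAND t1 = 0 NAND 1 = 1
t3 = t1 AND t2 = 1 AND 1 = 1
t7 = NOT t1 = NOT 1 = 0
t15 = NOT t7 = NOT 0 = 1
t16 = t3 AND U = 1 AND 0 = 0

t2 = 1, t15 = 1, t16 = 0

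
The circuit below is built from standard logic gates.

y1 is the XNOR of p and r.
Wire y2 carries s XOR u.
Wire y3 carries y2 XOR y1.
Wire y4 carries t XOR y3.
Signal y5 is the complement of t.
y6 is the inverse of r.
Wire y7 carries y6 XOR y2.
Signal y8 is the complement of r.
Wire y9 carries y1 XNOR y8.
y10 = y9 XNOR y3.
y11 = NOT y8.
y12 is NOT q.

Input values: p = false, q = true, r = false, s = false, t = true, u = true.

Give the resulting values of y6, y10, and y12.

y6 = true, y10 = false, y12 = false

y1 = p XNOR r = false XNOR false = true
y2 = s XOR u = false XOR true = true
y3 = y2 XOR y1 = true XOR true = false
y6 = NOT r = NOT false = true
y8 = NOT r = NOT false = true
y9 = y1 XNOR y8 = true XNOR true = true
y10 = y9 XNOR y3 = true XNOR false = false
y12 = NOT q = NOT true = false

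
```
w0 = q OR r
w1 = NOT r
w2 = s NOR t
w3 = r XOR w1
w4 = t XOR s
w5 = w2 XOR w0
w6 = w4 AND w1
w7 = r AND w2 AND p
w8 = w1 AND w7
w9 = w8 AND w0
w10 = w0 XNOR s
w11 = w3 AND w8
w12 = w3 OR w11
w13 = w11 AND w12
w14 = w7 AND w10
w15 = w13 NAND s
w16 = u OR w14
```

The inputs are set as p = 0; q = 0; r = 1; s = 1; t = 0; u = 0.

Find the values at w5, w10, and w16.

w5 = 1, w10 = 1, w16 = 0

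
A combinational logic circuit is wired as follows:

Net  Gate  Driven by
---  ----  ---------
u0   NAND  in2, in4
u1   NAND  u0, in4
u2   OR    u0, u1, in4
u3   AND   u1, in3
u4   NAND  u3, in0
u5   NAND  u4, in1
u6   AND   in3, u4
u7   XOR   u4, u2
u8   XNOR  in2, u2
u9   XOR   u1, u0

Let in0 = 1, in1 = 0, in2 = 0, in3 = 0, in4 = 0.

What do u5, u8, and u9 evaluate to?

u5 = 1; u8 = 0; u9 = 0

u0 = in2 NAND in4 = 0 NAND 0 = 1
u1 = u0 NAND in4 = 1 NAND 0 = 1
u2 = u0 OR u1 OR in4 = 1 OR 1 OR 0 = 1
u3 = u1 AND in3 = 1 AND 0 = 0
u4 = u3 NAND in0 = 0 NAND 1 = 1
u5 = u4 NAND in1 = 1 NAND 0 = 1
u8 = in2 XNOR u2 = 0 XNOR 1 = 0
u9 = u1 XOR u0 = 1 XOR 1 = 0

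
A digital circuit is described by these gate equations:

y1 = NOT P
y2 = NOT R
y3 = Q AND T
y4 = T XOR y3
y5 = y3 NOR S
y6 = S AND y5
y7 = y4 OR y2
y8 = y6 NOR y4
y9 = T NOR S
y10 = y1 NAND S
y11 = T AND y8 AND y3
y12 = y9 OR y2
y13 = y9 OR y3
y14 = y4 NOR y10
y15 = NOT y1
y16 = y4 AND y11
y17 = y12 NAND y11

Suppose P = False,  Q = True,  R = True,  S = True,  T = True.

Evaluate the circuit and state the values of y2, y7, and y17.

y2 = NOT R = NOT True = False
y3 = Q AND T = True AND True = True
y4 = T XOR y3 = True XOR True = False
y5 = y3 NOR S = True NOR True = False
y6 = S AND y5 = True AND False = False
y7 = y4 OR y2 = False OR False = False
y8 = y6 NOR y4 = False NOR False = True
y9 = T NOR S = True NOR True = False
y11 = T AND y8 AND y3 = True AND True AND True = True
y12 = y9 OR y2 = False OR False = False
y17 = y12 NAND y11 = False NAND True = True

y2 = False  y7 = False  y17 = True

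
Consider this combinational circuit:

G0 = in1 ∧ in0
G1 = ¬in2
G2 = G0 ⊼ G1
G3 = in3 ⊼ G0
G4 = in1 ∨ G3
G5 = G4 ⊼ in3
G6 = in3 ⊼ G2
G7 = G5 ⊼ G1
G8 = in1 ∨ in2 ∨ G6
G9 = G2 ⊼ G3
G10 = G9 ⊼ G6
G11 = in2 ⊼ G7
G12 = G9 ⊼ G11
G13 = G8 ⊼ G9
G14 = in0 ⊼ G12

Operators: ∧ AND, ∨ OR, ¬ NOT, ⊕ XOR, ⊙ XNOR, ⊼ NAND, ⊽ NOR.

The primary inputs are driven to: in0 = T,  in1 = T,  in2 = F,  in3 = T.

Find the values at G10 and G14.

G10 = F, G14 = T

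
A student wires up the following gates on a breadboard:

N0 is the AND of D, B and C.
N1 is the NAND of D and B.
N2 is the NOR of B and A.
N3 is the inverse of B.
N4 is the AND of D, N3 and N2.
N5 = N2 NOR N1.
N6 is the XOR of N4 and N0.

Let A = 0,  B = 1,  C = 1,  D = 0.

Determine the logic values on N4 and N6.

N0 = D AND B AND C = 0 AND 1 AND 1 = 0
N2 = B NOR A = 1 NOR 0 = 0
N3 = NOT B = NOT 1 = 0
N4 = D AND N3 AND N2 = 0 AND 0 AND 0 = 0
N6 = N4 XOR N0 = 0 XOR 0 = 0

N4 = 0, N6 = 0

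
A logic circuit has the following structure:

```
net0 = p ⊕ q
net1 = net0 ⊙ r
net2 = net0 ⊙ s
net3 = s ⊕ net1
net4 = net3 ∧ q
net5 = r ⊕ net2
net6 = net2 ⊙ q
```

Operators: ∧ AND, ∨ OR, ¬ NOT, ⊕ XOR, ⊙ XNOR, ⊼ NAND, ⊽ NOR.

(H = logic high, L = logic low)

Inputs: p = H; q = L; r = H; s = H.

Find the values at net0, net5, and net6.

net0 = H, net5 = L, net6 = L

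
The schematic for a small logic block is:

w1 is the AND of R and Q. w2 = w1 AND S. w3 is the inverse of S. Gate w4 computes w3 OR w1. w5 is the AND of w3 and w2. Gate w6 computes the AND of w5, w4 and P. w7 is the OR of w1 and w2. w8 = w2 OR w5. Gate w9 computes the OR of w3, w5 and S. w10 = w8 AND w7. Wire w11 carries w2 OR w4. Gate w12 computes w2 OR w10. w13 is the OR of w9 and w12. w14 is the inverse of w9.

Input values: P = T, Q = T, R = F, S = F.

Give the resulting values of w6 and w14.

w1 = R AND Q = F AND T = F
w2 = w1 AND S = F AND F = F
w3 = NOT S = NOT F = T
w4 = w3 OR w1 = T OR F = T
w5 = w3 AND w2 = T AND F = F
w6 = w5 AND w4 AND P = F AND T AND T = F
w9 = w3 OR w5 OR S = T OR F OR F = T
w14 = NOT w9 = NOT T = F

w6 = F, w14 = F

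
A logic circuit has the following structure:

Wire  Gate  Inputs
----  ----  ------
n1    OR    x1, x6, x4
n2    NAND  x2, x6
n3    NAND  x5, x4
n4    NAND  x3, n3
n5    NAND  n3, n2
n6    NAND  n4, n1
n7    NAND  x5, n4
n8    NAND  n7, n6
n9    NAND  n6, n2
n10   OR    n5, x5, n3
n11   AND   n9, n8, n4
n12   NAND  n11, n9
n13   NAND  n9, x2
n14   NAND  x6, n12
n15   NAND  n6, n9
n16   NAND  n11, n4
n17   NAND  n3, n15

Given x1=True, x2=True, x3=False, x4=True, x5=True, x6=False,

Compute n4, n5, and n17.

n4 = True  n5 = True  n17 = True

n1 = x1 OR x6 OR x4 = True OR False OR True = True
n2 = x2 NAND x6 = True NAND False = True
n3 = x5 NAND x4 = True NAND True = False
n4 = x3 NAND n3 = False NAND False = True
n5 = n3 NAND n2 = False NAND True = True
n6 = n4 NAND n1 = True NAND True = False
n9 = n6 NAND n2 = False NAND True = True
n15 = n6 NAND n9 = False NAND True = True
n17 = n3 NAND n15 = False NAND True = True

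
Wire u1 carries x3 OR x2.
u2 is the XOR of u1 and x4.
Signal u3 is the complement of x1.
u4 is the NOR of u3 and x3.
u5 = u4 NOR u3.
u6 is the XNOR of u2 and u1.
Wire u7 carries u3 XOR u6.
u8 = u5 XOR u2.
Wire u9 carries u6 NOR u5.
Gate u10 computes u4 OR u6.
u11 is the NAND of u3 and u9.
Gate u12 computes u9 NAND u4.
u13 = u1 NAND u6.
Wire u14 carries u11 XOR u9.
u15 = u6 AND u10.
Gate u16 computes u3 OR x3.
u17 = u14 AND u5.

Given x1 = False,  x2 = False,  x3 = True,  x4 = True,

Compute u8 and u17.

u1 = x3 OR x2 = True OR False = True
u2 = u1 XOR x4 = True XOR True = False
u3 = NOT x1 = NOT False = True
u4 = u3 NOR x3 = True NOR True = False
u5 = u4 NOR u3 = False NOR True = False
u6 = u2 XNOR u1 = False XNOR True = False
u8 = u5 XOR u2 = False XOR False = False
u9 = u6 NOR u5 = False NOR False = True
u11 = u3 NAND u9 = True NAND True = False
u14 = u11 XOR u9 = False XOR True = True
u17 = u14 AND u5 = True AND False = False

u8 = False  u17 = False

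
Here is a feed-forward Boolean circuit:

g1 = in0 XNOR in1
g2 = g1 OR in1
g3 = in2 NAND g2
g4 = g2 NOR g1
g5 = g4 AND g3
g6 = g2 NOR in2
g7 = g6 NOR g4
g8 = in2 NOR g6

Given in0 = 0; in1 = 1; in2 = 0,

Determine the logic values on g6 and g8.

g6 = 0; g8 = 1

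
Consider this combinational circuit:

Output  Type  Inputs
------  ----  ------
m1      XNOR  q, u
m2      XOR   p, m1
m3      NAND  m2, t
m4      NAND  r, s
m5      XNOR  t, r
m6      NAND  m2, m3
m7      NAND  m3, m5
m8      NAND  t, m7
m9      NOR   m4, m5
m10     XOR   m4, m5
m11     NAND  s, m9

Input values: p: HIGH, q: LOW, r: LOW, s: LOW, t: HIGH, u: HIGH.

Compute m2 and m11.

m1 = q XNOR u = LOW XNOR HIGH = LOW
m2 = p XOR m1 = HIGH XOR LOW = HIGH
m4 = r NAND s = LOW NAND LOW = HIGH
m5 = t XNOR r = HIGH XNOR LOW = LOW
m9 = m4 NOR m5 = HIGH NOR LOW = LOW
m11 = s NAND m9 = LOW NAND LOW = HIGH

m2 = HIGH; m11 = HIGH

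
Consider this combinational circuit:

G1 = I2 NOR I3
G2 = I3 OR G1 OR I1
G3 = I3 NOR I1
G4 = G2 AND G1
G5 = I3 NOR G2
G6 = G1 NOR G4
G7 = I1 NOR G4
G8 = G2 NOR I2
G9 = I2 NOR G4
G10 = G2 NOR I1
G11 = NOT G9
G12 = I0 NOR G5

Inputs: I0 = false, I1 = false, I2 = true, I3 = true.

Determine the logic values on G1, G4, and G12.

G1 = false, G4 = false, G12 = true

G1 = I2 NOR I3 = true NOR true = false
G2 = I3 OR G1 OR I1 = true OR false OR false = true
G4 = G2 AND G1 = true AND false = false
G5 = I3 NOR G2 = true NOR true = false
G12 = I0 NOR G5 = false NOR false = true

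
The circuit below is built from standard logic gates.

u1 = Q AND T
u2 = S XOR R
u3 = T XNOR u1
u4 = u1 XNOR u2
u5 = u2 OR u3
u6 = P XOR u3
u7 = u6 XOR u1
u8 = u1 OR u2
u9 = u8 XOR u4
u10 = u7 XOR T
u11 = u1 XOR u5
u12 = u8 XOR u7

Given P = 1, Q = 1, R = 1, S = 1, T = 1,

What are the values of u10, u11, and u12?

u10 = 0; u11 = 0; u12 = 0

u1 = Q AND T = 1 AND 1 = 1
u2 = S XOR R = 1 XOR 1 = 0
u3 = T XNOR u1 = 1 XNOR 1 = 1
u5 = u2 OR u3 = 0 OR 1 = 1
u6 = P XOR u3 = 1 XOR 1 = 0
u7 = u6 XOR u1 = 0 XOR 1 = 1
u8 = u1 OR u2 = 1 OR 0 = 1
u10 = u7 XOR T = 1 XOR 1 = 0
u11 = u1 XOR u5 = 1 XOR 1 = 0
u12 = u8 XOR u7 = 1 XOR 1 = 0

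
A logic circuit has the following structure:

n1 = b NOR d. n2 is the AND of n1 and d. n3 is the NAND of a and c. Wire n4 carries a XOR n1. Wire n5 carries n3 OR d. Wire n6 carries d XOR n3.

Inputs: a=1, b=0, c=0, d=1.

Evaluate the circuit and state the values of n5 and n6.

n5 = 1  n6 = 0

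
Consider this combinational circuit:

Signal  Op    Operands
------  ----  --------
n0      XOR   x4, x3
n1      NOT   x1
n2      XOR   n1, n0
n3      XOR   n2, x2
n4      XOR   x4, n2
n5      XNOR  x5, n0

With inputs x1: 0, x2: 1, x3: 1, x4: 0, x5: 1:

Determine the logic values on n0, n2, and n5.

n0 = 1; n2 = 0; n5 = 1

n0 = x4 XOR x3 = 0 XOR 1 = 1
n1 = NOT x1 = NOT 0 = 1
n2 = n1 XOR n0 = 1 XOR 1 = 0
n5 = x5 XNOR n0 = 1 XNOR 1 = 1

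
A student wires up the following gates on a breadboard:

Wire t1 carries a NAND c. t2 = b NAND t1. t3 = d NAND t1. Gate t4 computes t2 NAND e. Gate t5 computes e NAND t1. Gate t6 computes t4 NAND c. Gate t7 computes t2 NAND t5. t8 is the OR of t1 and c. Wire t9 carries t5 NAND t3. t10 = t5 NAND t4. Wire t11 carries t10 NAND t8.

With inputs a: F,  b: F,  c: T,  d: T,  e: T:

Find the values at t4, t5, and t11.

t4 = F, t5 = F, t11 = F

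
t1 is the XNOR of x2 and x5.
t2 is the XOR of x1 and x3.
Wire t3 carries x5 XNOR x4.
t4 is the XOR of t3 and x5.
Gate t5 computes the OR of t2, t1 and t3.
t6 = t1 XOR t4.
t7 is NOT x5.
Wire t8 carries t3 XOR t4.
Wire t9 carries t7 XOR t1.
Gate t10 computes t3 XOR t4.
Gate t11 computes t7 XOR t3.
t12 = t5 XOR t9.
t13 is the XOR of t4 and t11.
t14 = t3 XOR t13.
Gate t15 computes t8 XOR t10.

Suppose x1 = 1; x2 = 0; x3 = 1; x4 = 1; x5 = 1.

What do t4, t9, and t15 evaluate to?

t4 = 0, t9 = 0, t15 = 0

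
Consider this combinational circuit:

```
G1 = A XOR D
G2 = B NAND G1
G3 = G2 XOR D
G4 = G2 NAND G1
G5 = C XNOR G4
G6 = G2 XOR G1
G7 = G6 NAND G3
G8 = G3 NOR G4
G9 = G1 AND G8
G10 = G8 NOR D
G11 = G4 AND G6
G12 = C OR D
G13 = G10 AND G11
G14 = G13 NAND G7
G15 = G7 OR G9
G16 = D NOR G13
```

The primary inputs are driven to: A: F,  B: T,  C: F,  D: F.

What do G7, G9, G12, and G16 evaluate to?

G7 = F, G9 = F, G12 = F, G16 = F

G1 = A XOR D = F XOR F = F
G2 = B NAND G1 = T NAND F = T
G3 = G2 XOR D = T XOR F = T
G4 = G2 NAND G1 = T NAND F = T
G6 = G2 XOR G1 = T XOR F = T
G7 = G6 NAND G3 = T NAND T = F
G8 = G3 NOR G4 = T NOR T = F
G9 = G1 AND G8 = F AND F = F
G10 = G8 NOR D = F NOR F = T
G11 = G4 AND G6 = T AND T = T
G12 = C OR D = F OR F = F
G13 = G10 AND G11 = T AND T = T
G16 = D NOR G13 = F NOR T = F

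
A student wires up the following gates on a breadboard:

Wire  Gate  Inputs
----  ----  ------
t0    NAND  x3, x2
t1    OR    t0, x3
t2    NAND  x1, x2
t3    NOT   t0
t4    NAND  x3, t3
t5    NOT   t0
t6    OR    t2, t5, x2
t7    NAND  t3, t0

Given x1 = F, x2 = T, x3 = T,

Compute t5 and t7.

t0 = x3 NAND x2 = T NAND T = F
t3 = NOT t0 = NOT F = T
t5 = NOT t0 = NOT F = T
t7 = t3 NAND t0 = T NAND F = T

t5 = T, t7 = T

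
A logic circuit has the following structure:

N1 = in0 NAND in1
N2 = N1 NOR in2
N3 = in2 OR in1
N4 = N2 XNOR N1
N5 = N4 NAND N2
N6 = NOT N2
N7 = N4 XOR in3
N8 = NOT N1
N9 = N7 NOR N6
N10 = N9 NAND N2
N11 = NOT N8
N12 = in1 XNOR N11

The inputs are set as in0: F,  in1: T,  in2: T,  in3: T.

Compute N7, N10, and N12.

N1 = in0 NAND in1 = F NAND T = T
N2 = N1 NOR in2 = T NOR T = F
N4 = N2 XNOR N1 = F XNOR T = F
N6 = NOT N2 = NOT F = T
N7 = N4 XOR in3 = F XOR T = T
N8 = NOT N1 = NOT T = F
N9 = N7 NOR N6 = T NOR T = F
N10 = N9 NAND N2 = F NAND F = T
N11 = NOT N8 = NOT F = T
N12 = in1 XNOR N11 = T XNOR T = T

N7 = T; N10 = T; N12 = T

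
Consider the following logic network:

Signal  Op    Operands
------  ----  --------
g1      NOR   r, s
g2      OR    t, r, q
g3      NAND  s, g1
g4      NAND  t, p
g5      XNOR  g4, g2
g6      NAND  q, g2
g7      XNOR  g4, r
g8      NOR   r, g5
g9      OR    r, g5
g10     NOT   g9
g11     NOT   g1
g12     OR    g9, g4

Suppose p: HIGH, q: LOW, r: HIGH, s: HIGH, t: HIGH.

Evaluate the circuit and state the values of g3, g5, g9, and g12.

g1 = r NOR s = HIGH NOR HIGH = LOW
g2 = t OR r OR q = HIGH OR HIGH OR LOW = HIGH
g3 = s NAND g1 = HIGH NAND LOW = HIGH
g4 = t NAND p = HIGH NAND HIGH = LOW
g5 = g4 XNOR g2 = LOW XNOR HIGH = LOW
g9 = r OR g5 = HIGH OR LOW = HIGH
g12 = g9 OR g4 = HIGH OR LOW = HIGH

g3 = HIGH; g5 = LOW; g9 = HIGH; g12 = HIGH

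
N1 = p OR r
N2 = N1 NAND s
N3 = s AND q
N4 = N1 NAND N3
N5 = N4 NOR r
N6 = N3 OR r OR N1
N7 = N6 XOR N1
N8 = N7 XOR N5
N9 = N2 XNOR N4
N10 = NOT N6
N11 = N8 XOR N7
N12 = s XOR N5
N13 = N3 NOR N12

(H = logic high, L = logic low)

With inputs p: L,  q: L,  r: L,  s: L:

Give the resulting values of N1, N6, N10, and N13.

N1 = L; N6 = L; N10 = H; N13 = H

N1 = p OR r = L OR L = L
N3 = s AND q = L AND L = L
N4 = N1 NAND N3 = L NAND L = H
N5 = N4 NOR r = H NOR L = L
N6 = N3 OR r OR N1 = L OR L OR L = L
N10 = NOT N6 = NOT L = H
N12 = s XOR N5 = L XOR L = L
N13 = N3 NOR N12 = L NOR L = H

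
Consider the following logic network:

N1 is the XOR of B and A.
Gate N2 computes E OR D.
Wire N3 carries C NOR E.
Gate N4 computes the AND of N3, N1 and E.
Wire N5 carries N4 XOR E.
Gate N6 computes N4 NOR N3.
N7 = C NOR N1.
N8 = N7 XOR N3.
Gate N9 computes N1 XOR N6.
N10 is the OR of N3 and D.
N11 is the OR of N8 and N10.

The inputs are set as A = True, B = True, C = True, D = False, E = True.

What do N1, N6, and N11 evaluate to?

N1 = False  N6 = True  N11 = False

N1 = B XOR A = True XOR True = False
N3 = C NOR E = True NOR True = False
N4 = N3 AND N1 AND E = False AND False AND True = False
N6 = N4 NOR N3 = False NOR False = True
N7 = C NOR N1 = True NOR False = False
N8 = N7 XOR N3 = False XOR False = False
N10 = N3 OR D = False OR False = False
N11 = N8 OR N10 = False OR False = False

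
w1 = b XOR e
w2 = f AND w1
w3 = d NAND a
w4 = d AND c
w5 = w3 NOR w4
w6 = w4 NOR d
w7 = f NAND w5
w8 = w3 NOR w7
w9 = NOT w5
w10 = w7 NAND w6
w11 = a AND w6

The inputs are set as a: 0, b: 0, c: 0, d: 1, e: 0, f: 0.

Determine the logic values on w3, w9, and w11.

w3 = 1, w9 = 1, w11 = 0

w3 = d NAND a = 1 NAND 0 = 1
w4 = d AND c = 1 AND 0 = 0
w5 = w3 NOR w4 = 1 NOR 0 = 0
w6 = w4 NOR d = 0 NOR 1 = 0
w9 = NOT w5 = NOT 0 = 1
w11 = a AND w6 = 0 AND 0 = 0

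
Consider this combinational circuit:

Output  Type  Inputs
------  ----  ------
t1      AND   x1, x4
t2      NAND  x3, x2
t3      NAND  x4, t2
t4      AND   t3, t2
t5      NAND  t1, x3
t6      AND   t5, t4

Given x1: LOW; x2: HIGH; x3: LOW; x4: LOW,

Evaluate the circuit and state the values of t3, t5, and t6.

t3 = HIGH  t5 = HIGH  t6 = HIGH

t1 = x1 AND x4 = LOW AND LOW = LOW
t2 = x3 NAND x2 = LOW NAND HIGH = HIGH
t3 = x4 NAND t2 = LOW NAND HIGH = HIGH
t4 = t3 AND t2 = HIGH AND HIGH = HIGH
t5 = t1 NAND x3 = LOW NAND LOW = HIGH
t6 = t5 AND t4 = HIGH AND HIGH = HIGH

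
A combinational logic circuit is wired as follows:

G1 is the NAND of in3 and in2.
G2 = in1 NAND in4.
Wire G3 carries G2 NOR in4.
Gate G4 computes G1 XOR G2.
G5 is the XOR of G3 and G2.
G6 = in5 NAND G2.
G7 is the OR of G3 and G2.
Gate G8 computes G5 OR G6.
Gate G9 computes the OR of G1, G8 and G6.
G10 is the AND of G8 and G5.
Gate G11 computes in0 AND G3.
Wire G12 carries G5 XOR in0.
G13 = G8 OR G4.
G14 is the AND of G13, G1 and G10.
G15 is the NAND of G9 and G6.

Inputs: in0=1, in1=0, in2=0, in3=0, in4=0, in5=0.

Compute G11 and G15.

G1 = in3 NAND in2 = 0 NAND 0 = 1
G2 = in1 NAND in4 = 0 NAND 0 = 1
G3 = G2 NOR in4 = 1 NOR 0 = 0
G5 = G3 XOR G2 = 0 XOR 1 = 1
G6 = in5 NAND G2 = 0 NAND 1 = 1
G8 = G5 OR G6 = 1 OR 1 = 1
G9 = G1 OR G8 OR G6 = 1 OR 1 OR 1 = 1
G11 = in0 AND G3 = 1 AND 0 = 0
G15 = G9 NAND G6 = 1 NAND 1 = 0

G11 = 0; G15 = 0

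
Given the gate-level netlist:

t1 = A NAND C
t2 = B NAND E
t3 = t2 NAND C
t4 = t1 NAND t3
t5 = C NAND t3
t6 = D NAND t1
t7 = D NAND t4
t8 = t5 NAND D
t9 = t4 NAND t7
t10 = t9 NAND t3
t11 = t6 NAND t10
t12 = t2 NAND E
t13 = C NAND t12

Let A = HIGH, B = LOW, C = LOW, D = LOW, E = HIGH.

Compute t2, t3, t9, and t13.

t2 = HIGH; t3 = HIGH; t9 = HIGH; t13 = HIGH

t1 = A NAND C = HIGH NAND LOW = HIGH
t2 = B NAND E = LOW NAND HIGH = HIGH
t3 = t2 NAND C = HIGH NAND LOW = HIGH
t4 = t1 NAND t3 = HIGH NAND HIGH = LOW
t7 = D NAND t4 = LOW NAND LOW = HIGH
t9 = t4 NAND t7 = LOW NAND HIGH = HIGH
t12 = t2 NAND E = HIGH NAND HIGH = LOW
t13 = C NAND t12 = LOW NAND LOW = HIGH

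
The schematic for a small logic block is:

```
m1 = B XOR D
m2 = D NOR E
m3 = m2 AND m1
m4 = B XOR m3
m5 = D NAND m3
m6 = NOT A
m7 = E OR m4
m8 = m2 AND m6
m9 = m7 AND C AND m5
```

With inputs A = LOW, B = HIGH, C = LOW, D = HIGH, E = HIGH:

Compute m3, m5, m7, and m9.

m3 = LOW, m5 = HIGH, m7 = HIGH, m9 = LOW

m1 = B XOR D = HIGH XOR HIGH = LOW
m2 = D NOR E = HIGH NOR HIGH = LOW
m3 = m2 AND m1 = LOW AND LOW = LOW
m4 = B XOR m3 = HIGH XOR LOW = HIGH
m5 = D NAND m3 = HIGH NAND LOW = HIGH
m7 = E OR m4 = HIGH OR HIGH = HIGH
m9 = m7 AND C AND m5 = HIGH AND LOW AND HIGH = LOW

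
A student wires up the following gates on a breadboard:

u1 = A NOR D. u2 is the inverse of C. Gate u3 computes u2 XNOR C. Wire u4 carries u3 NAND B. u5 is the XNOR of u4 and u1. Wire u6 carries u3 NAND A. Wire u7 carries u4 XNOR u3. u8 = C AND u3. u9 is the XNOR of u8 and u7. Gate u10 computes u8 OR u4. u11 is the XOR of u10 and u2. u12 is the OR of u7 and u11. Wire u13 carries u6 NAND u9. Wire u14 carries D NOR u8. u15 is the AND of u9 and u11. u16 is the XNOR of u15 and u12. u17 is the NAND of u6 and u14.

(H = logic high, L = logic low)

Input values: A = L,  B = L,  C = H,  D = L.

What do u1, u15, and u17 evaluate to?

u1 = H, u15 = H, u17 = L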